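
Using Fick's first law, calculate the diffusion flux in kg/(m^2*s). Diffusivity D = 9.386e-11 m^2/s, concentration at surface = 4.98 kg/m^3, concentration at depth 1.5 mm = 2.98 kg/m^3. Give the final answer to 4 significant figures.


J = -D * (dC/dx) = D * (C1 - C2) / dx
J = 9.386e-11 * (4.98 - 2.98) / 1.5e-03
J = 1.251e-07 kg/(m^2*s)


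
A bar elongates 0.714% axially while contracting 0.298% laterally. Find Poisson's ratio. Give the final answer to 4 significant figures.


nu = -epsilon_lat / epsilon_axial
Lateral strain is contraction (negative), so using magnitudes:
nu = 0.298 / 0.714
nu = 0.4174


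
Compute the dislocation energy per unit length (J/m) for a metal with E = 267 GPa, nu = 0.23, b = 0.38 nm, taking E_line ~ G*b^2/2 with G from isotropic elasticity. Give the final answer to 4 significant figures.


Step 1: G = E / (2*(1+nu))
G = 267 / (2*(1+0.23)) = 108.537 GPa = 1.08537e+11 Pa
Step 2: E_line = G*b^2/2
b = 0.38 nm = 3.8e-10 m
E_line = 0.5 * 1.08537e+11 * (3.8e-10)^2 = 7.836e-09 J/m


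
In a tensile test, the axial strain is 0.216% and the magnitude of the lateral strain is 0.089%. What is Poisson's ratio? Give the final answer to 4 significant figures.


nu = -epsilon_lat / epsilon_axial
Lateral strain is contraction (negative), so using magnitudes:
nu = 0.089 / 0.216
nu = 0.412


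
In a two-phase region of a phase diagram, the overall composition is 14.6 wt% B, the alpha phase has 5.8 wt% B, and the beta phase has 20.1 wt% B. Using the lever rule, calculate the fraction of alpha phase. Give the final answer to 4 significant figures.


f_alpha = (C_beta - C0) / (C_beta - C_alpha)
f_alpha = (20.1 - 14.6) / (20.1 - 5.8)
f_alpha = 0.3846


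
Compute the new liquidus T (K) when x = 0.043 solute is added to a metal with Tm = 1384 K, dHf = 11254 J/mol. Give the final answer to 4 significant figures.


dT = R*Tm^2*x / dHf
dT = 8.314 * 1384^2 * 0.043 / 11254
dT = 60.8476 K
T_new = 1384 - 60.8476 = 1323 K


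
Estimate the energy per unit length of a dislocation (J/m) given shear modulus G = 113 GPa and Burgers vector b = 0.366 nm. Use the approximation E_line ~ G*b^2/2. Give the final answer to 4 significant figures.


E = G*b^2/2
b = 0.366 nm = 3.66e-10 m
G = 113 GPa = 1.13e+11 Pa
E = 0.5 * 1.13e+11 * (3.66e-10)^2
E = 7.569e-09 J/m


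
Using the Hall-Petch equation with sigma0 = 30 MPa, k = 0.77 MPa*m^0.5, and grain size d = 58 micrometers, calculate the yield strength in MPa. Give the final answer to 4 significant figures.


sigma_y = sigma0 + k / sqrt(d)
d = 58 um = 5.8e-05 m
sigma_y = 30 + 0.77 / sqrt(5.8e-05)
sigma_y = 131.1 MPa


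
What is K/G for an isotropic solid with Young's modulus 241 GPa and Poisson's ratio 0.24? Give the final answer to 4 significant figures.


G = E / (2*(1+nu))
G = 241 / (2*(1+0.24)) = 97.1774 GPa
K = E / (3*(1-2*nu))
K = 241 / (3*(1-2*0.24)) = 154.487 GPa
K/G = 154.487 / 97.1774 = 1.59


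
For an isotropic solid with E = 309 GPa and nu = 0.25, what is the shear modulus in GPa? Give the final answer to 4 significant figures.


G = E / (2*(1+nu))
G = 309 / (2*(1+0.25))
G = 123.6 GPa


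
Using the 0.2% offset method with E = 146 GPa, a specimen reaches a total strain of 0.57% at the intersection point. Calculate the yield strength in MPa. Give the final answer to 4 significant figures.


Offset strain = 0.002
Elastic strain at yield = total_strain - offset = 5.7e-03 - 0.002 = 3.7e-03
sigma_y = E * elastic_strain = 146000 * 3.7e-03
sigma_y = 540.2 MPa


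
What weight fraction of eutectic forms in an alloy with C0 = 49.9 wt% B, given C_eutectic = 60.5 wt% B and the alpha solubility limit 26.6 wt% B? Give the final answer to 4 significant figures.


f_primary = (C_e - C0) / (C_e - C_alpha_max)
f_primary = (60.5 - 49.9) / (60.5 - 26.6)
f_primary = 0.312684
f_eutectic = 1 - 0.312684 = 0.6873


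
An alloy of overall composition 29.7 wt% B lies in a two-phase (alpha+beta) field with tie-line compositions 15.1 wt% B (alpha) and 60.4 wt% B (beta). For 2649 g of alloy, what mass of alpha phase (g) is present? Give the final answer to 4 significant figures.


f_alpha = (C_beta - C0) / (C_beta - C_alpha)
f_alpha = (60.4 - 29.7) / (60.4 - 15.1) = 0.677704
m_alpha = f_alpha * m_total = 0.677704 * 2649 = 1795 g


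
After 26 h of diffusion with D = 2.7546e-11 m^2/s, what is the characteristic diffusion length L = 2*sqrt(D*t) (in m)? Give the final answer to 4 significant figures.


t = 26 hr = 93600 s
Diffusion length = 2*sqrt(D*t)
= 2*sqrt(2.7546e-11 * 93600)
= 3.211e-03 m


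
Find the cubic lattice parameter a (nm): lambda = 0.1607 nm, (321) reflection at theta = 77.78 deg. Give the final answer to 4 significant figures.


d = lambda / (2*sin(theta))
d = 0.1607 / (2*sin(77.78 deg))
d = 0.0822128 nm
a = d * sqrt(h^2+k^2+l^2) = 0.0822128 * sqrt(14)
a = 0.3076 nm


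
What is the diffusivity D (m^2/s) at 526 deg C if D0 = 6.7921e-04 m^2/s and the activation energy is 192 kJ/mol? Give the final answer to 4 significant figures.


D = D0 * exp(-Qd / (R*T))
T = 799.15 K
D = 6.7921e-04 * exp(-192e3 / (8.314 * 799.15))
D = 1.914e-16 m^2/s


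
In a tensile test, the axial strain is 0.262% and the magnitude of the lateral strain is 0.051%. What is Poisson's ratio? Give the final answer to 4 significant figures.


nu = -epsilon_lat / epsilon_axial
Lateral strain is contraction (negative), so using magnitudes:
nu = 0.051 / 0.262
nu = 0.1947


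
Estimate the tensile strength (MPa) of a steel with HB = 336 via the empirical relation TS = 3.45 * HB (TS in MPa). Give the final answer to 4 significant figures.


TS (MPa) = 3.45 * HB
TS = 3.45 * 336
TS = 1159 MPa


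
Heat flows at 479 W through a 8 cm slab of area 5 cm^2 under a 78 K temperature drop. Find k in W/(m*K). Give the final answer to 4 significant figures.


k = Q*L / (A*dT)
L = 0.08 m, A = 5e-04 m^2
k = 479 * 0.08 / (5e-04 * 78)
k = 982.6 W/(m*K)


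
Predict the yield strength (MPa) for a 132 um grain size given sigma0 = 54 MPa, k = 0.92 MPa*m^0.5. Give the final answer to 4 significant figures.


sigma_y = sigma0 + k / sqrt(d)
d = 132 um = 1.32e-04 m
sigma_y = 54 + 0.92 / sqrt(1.32e-04)
sigma_y = 134.1 MPa


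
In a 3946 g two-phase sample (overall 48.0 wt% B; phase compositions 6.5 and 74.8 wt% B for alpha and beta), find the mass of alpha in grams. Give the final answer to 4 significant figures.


f_alpha = (C_beta - C0) / (C_beta - C_alpha)
f_alpha = (74.8 - 48.0) / (74.8 - 6.5) = 0.392387
m_alpha = f_alpha * m_total = 0.392387 * 3946 = 1548 g


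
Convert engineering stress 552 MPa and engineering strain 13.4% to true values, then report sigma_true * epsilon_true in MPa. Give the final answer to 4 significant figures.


sigma_true = sigma_eng * (1 + epsilon_eng)
sigma_true = 552 * (1 + 0.134) = 625.968 MPa
epsilon_true = ln(1 + epsilon_eng)
epsilon_true = ln(1 + 0.134) = 0.125751
sigma_true * epsilon_true = 625.968 * 0.125751 = 78.72 MPa


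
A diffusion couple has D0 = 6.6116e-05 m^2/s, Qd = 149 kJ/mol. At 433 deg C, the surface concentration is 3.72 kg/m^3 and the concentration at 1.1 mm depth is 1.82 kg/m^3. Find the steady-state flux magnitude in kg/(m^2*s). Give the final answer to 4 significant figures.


Step 1: D = D0 * exp(-Qd/(R*T))
T = 433 + 273.15 = 706.15 K
D = 6.6116e-05 * exp(-149e3 / (8.314 * 706.15)) = 6.28385e-16 m^2/s
Step 2: J = D * (C1 - C2) / dx
J = 6.28385e-16 * (3.72 - 1.82) / 1.1e-03
J = 1.085e-12 kg/(m^2*s)


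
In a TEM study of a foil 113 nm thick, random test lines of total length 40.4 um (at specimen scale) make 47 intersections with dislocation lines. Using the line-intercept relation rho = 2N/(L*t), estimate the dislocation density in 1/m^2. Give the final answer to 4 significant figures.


rho = 2N / (L * t)
L = 40.4 um = 4.04e-05 m, t = 113 nm = 1.13e-07 m
rho = 2 * 47 / (4.04e-05 * 1.13e-07)
rho = 2.059e+13 1/m^2


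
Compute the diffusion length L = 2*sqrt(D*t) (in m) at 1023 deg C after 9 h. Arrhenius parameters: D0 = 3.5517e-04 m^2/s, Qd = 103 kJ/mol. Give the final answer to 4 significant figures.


Step 1: D = D0 * exp(-Qd/(R*T))
T = 1296.15 K
D = 3.5517e-04 * exp(-103e3 / (8.314 * 1296.15)) = 2.50843e-08 m^2/s
Step 2: L = 2*sqrt(D*t)
t = 9 h = 32400 s
L = 2*sqrt(2.50843e-08 * 32400) = 0.05702 m


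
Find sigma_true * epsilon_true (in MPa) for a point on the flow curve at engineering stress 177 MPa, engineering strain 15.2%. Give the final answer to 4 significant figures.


sigma_true = sigma_eng * (1 + epsilon_eng)
sigma_true = 177 * (1 + 0.152) = 203.904 MPa
epsilon_true = ln(1 + epsilon_eng)
epsilon_true = ln(1 + 0.152) = 0.1415
sigma_true * epsilon_true = 203.904 * 0.1415 = 28.85 MPa


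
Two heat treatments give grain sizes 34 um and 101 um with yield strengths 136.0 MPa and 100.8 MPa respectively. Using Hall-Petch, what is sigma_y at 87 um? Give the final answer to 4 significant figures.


sigma_y = sigma0 + k / sqrt(d)
1/sqrt(d1) = 1/sqrt(3.4e-05) = 171.499;  1/sqrt(d2) = 99.5037
k = (sigma1 - sigma2) / (1/sqrt(d1) - 1/sqrt(d2)) = (136.0 - 100.8) / (171.499 - 99.5037) = 0.488924 MPa*m^0.5
sigma0 = sigma1 - k/sqrt(d1) = 136.0 - 0.488924*171.499 = 52.1503 MPa
sigma_y(d3) = 52.1503 + 0.488924 / sqrt(8.7e-05) = 104.6 MPa


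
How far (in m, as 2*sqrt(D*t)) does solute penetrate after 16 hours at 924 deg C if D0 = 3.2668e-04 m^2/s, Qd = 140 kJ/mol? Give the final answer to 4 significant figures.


Step 1: D = D0 * exp(-Qd/(R*T))
T = 1197.15 K
D = 3.2668e-04 * exp(-140e3 / (8.314 * 1197.15)) = 2.54304e-10 m^2/s
Step 2: L = 2*sqrt(D*t)
t = 16 h = 57600 s
L = 2*sqrt(2.54304e-10 * 57600) = 7.655e-03 m


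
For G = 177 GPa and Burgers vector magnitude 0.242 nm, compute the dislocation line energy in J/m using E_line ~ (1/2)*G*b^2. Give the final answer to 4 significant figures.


E = G*b^2/2
b = 0.242 nm = 2.42e-10 m
G = 177 GPa = 1.77e+11 Pa
E = 0.5 * 1.77e+11 * (2.42e-10)^2
E = 5.183e-09 J/m


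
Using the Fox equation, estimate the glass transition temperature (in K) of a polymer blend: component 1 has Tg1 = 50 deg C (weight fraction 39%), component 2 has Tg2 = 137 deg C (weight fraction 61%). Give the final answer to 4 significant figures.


1/Tg = w1/Tg1 + w2/Tg2 (in Kelvin)
Tg1 = 323.15 K, Tg2 = 410.15 K
1/Tg = 0.39/323.15 + 0.61/410.15
Tg = 371.2 K


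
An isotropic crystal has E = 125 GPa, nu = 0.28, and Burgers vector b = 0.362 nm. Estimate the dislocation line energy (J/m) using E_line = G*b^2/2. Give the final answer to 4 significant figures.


Step 1: G = E / (2*(1+nu))
G = 125 / (2*(1+0.28)) = 48.8281 GPa = 4.88281e+10 Pa
Step 2: E_line = G*b^2/2
b = 0.362 nm = 3.62e-10 m
E_line = 0.5 * 4.88281e+10 * (3.62e-10)^2 = 3.199e-09 J/m


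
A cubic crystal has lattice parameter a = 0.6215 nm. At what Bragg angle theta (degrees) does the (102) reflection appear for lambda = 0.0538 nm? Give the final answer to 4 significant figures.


d = a / sqrt(h^2+k^2+l^2)
d = 0.6215 / sqrt(5) = 0.277943 nm
lambda = 2*d*sin(theta)  =>  sin(theta) = lambda / (2*d)
sin(theta) = 0.0538 / (2 * 0.277943) = 0.0967823
theta = 5.554 deg


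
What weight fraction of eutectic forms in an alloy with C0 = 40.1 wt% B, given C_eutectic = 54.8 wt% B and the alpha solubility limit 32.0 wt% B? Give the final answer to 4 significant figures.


f_primary = (C_e - C0) / (C_e - C_alpha_max)
f_primary = (54.8 - 40.1) / (54.8 - 32.0)
f_primary = 0.644737
f_eutectic = 1 - 0.644737 = 0.3553


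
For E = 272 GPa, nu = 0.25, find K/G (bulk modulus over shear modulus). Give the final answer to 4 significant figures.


G = E / (2*(1+nu))
G = 272 / (2*(1+0.25)) = 108.8 GPa
K = E / (3*(1-2*nu))
K = 272 / (3*(1-2*0.25)) = 181.333 GPa
K/G = 181.333 / 108.8 = 1.667


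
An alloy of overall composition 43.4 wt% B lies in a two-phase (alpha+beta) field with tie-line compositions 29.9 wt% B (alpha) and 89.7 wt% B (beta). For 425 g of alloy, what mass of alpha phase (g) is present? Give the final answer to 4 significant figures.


f_alpha = (C_beta - C0) / (C_beta - C_alpha)
f_alpha = (89.7 - 43.4) / (89.7 - 29.9) = 0.774247
m_alpha = f_alpha * m_total = 0.774247 * 425 = 329.1 g


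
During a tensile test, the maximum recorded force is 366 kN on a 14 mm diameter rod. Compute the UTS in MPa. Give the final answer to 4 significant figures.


A0 = pi*(d/2)^2 = pi*(14/2)^2 = 153.938 mm^2
UTS = F_max / A0 = 366*1000 / 153.938
UTS = 2378 MPa


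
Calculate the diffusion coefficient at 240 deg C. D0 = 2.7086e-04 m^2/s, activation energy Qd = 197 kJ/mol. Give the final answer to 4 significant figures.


D = D0 * exp(-Qd / (R*T))
T = 513.15 K
D = 2.7086e-04 * exp(-197e3 / (8.314 * 513.15))
D = 2.393e-24 m^2/s


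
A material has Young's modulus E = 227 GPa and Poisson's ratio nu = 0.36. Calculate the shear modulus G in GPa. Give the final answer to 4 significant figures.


G = E / (2*(1+nu))
G = 227 / (2*(1+0.36))
G = 83.46 GPa


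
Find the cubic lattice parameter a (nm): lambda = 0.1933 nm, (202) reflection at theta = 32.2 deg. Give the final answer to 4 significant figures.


d = lambda / (2*sin(theta))
d = 0.1933 / (2*sin(32.2 deg))
d = 0.181374 nm
a = d * sqrt(h^2+k^2+l^2) = 0.181374 * sqrt(8)
a = 0.513 nm


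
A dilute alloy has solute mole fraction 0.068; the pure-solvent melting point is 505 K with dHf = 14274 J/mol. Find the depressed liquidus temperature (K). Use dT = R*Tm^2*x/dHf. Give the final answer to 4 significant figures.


dT = R*Tm^2*x / dHf
dT = 8.314 * 505^2 * 0.068 / 14274
dT = 10.1008 K
T_new = 505 - 10.1008 = 494.9 K


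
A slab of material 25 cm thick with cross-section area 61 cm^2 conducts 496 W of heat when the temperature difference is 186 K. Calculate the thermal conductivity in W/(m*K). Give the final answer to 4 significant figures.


k = Q*L / (A*dT)
L = 0.25 m, A = 6.1e-03 m^2
k = 496 * 0.25 / (6.1e-03 * 186)
k = 109.3 W/(m*K)


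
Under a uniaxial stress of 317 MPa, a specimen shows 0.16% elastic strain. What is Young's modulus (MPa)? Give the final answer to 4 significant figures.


E = sigma / epsilon
epsilon = 0.16% = 1.6e-03
E = 317 / 1.6e-03
E = 198100 MPa


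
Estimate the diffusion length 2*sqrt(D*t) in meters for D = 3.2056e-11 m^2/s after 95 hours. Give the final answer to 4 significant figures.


t = 95 hr = 342000 s
Diffusion length = 2*sqrt(D*t)
= 2*sqrt(3.2056e-11 * 342000)
= 6.622e-03 m


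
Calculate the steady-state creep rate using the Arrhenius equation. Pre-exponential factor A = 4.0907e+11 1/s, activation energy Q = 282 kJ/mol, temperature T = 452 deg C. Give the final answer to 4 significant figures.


rate = A * exp(-Q / (R*T))
T = 452 + 273.15 = 725.15 K
rate = 4.0907e+11 * exp(-282e3 / (8.314 * 725.15))
rate = 1.985e-09 1/s


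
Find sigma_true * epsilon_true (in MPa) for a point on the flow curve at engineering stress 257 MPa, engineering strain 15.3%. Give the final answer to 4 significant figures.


sigma_true = sigma_eng * (1 + epsilon_eng)
sigma_true = 257 * (1 + 0.153) = 296.321 MPa
epsilon_true = ln(1 + epsilon_eng)
epsilon_true = ln(1 + 0.153) = 0.142367
sigma_true * epsilon_true = 296.321 * 0.142367 = 42.19 MPa


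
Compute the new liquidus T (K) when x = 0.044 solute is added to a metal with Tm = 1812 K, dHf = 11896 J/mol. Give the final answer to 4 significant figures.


dT = R*Tm^2*x / dHf
dT = 8.314 * 1812^2 * 0.044 / 11896
dT = 100.967 K
T_new = 1812 - 100.967 = 1711 K


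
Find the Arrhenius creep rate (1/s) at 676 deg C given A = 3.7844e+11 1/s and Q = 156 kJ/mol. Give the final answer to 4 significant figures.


rate = A * exp(-Q / (R*T))
T = 676 + 273.15 = 949.15 K
rate = 3.7844e+11 * exp(-156e3 / (8.314 * 949.15))
rate = 982.9 1/s


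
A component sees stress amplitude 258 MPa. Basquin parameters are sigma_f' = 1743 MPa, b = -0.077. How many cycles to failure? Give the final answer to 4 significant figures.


sigma_a = sigma_f' * (2*Nf)^b
2*Nf = (sigma_a / sigma_f')^(1/b)
2*Nf = (258 / 1743)^(1/-0.077)
2*Nf = 5.9571e+10
Nf = 2.979e+10 cycles


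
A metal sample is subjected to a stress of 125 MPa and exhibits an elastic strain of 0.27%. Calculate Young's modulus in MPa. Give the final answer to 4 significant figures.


E = sigma / epsilon
epsilon = 0.27% = 2.7e-03
E = 125 / 2.7e-03
E = 46300 MPa


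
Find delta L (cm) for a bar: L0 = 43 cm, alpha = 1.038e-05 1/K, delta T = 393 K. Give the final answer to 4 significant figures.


dL = L0 * alpha * dT
dL = 43 * 1.038e-05 * 393
dL = 0.1754 cm


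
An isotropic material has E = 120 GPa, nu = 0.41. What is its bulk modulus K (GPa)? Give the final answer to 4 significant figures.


K = E / (3*(1-2*nu))
K = 120 / (3*(1-2*0.41))
K = 222.2 GPa


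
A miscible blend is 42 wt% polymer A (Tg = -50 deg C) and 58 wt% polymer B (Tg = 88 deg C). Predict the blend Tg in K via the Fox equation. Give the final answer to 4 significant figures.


1/Tg = w1/Tg1 + w2/Tg2 (in Kelvin)
Tg1 = 223.15 K, Tg2 = 361.15 K
1/Tg = 0.42/223.15 + 0.58/361.15
Tg = 286.7 K


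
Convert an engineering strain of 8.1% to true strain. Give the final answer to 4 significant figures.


epsilon_true = ln(1 + epsilon_eng)
epsilon_true = ln(1 + 0.081)
epsilon_true = 0.07789


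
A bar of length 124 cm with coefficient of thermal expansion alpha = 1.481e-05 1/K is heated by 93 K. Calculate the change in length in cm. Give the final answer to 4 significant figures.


dL = L0 * alpha * dT
dL = 124 * 1.481e-05 * 93
dL = 0.1708 cm


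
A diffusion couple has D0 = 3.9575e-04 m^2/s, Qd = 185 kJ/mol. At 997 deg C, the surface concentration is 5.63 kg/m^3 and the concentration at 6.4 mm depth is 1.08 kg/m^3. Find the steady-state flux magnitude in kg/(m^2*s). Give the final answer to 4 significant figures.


Step 1: D = D0 * exp(-Qd/(R*T))
T = 997 + 273.15 = 1270.15 K
D = 3.9575e-04 * exp(-185e3 / (8.314 * 1270.15)) = 9.75128e-12 m^2/s
Step 2: J = D * (C1 - C2) / dx
J = 9.75128e-12 * (5.63 - 1.08) / 6.4e-03
J = 6.933e-09 kg/(m^2*s)


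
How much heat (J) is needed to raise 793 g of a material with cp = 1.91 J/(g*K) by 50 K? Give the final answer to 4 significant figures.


Q = m * cp * dT
Q = 793 * 1.91 * 50
Q = 75730 J


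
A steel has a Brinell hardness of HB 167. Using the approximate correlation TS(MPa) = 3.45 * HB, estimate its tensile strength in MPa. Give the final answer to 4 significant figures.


TS (MPa) = 3.45 * HB
TS = 3.45 * 167
TS = 576.2 MPa


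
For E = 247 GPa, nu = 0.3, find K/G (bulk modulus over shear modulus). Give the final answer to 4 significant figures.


G = E / (2*(1+nu))
G = 247 / (2*(1+0.3)) = 95 GPa
K = E / (3*(1-2*nu))
K = 247 / (3*(1-2*0.3)) = 205.833 GPa
K/G = 205.833 / 95 = 2.167


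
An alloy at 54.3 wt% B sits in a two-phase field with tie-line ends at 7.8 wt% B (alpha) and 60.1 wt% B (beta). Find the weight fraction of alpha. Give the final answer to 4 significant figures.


f_alpha = (C_beta - C0) / (C_beta - C_alpha)
f_alpha = (60.1 - 54.3) / (60.1 - 7.8)
f_alpha = 0.1109


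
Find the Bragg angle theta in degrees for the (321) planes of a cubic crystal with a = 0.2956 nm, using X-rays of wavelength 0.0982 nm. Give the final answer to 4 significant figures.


d = a / sqrt(h^2+k^2+l^2)
d = 0.2956 / sqrt(14) = 0.0790024 nm
lambda = 2*d*sin(theta)  =>  sin(theta) = lambda / (2*d)
sin(theta) = 0.0982 / (2 * 0.0790024) = 0.6215
theta = 38.43 deg


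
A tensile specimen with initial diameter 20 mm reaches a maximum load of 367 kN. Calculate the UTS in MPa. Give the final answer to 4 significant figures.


A0 = pi*(d/2)^2 = pi*(20/2)^2 = 314.159 mm^2
UTS = F_max / A0 = 367*1000 / 314.159
UTS = 1168 MPa


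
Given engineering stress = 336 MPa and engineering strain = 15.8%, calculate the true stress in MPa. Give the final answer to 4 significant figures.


sigma_true = sigma_eng * (1 + epsilon_eng)
sigma_true = 336 * (1 + 0.158)
sigma_true = 389.1 MPa


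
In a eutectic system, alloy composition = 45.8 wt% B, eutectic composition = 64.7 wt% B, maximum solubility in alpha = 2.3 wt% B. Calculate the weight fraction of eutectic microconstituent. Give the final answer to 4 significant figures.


f_primary = (C_e - C0) / (C_e - C_alpha_max)
f_primary = (64.7 - 45.8) / (64.7 - 2.3)
f_primary = 0.302885
f_eutectic = 1 - 0.302885 = 0.6971


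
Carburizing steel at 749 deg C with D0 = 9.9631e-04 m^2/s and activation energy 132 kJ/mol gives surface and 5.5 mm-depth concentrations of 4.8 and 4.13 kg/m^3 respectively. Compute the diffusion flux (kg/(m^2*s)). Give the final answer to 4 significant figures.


Step 1: D = D0 * exp(-Qd/(R*T))
T = 749 + 273.15 = 1022.15 K
D = 9.9631e-04 * exp(-132e3 / (8.314 * 1022.15)) = 1.78893e-10 m^2/s
Step 2: J = D * (C1 - C2) / dx
J = 1.78893e-10 * (4.8 - 4.13) / 5.5e-03
J = 2.179e-08 kg/(m^2*s)


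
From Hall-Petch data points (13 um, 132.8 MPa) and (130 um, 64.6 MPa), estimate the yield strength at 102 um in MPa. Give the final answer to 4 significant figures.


sigma_y = sigma0 + k / sqrt(d)
1/sqrt(d1) = 1/sqrt(1.3e-05) = 277.35;  1/sqrt(d2) = 87.7058
k = (sigma1 - sigma2) / (1/sqrt(d1) - 1/sqrt(d2)) = (132.8 - 64.6) / (277.35 - 87.7058) = 0.359621 MPa*m^0.5
sigma0 = sigma1 - k/sqrt(d1) = 132.8 - 0.359621*277.35 = 33.0592 MPa
sigma_y(d3) = 33.0592 + 0.359621 / sqrt(1.02e-04) = 68.67 MPa


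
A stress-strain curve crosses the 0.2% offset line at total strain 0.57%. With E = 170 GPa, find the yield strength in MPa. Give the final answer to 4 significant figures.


Offset strain = 0.002
Elastic strain at yield = total_strain - offset = 5.7e-03 - 0.002 = 3.7e-03
sigma_y = E * elastic_strain = 170000 * 3.7e-03
sigma_y = 629 MPa


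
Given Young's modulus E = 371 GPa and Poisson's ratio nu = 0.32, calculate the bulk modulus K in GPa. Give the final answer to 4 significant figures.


K = E / (3*(1-2*nu))
K = 371 / (3*(1-2*0.32))
K = 343.5 GPa


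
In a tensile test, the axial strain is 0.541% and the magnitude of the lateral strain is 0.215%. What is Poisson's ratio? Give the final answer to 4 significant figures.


nu = -epsilon_lat / epsilon_axial
Lateral strain is contraction (negative), so using magnitudes:
nu = 0.215 / 0.541
nu = 0.3974


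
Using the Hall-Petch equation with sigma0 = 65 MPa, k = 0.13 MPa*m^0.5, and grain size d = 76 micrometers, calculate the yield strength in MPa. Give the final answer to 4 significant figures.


sigma_y = sigma0 + k / sqrt(d)
d = 76 um = 7.6e-05 m
sigma_y = 65 + 0.13 / sqrt(7.6e-05)
sigma_y = 79.91 MPa


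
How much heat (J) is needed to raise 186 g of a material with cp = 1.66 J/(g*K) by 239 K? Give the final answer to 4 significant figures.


Q = m * cp * dT
Q = 186 * 1.66 * 239
Q = 73790 J


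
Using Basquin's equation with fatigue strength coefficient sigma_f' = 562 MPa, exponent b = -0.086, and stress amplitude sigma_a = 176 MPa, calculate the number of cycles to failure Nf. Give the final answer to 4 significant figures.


sigma_a = sigma_f' * (2*Nf)^b
2*Nf = (sigma_a / sigma_f')^(1/b)
2*Nf = (176 / 562)^(1/-0.086)
2*Nf = 729568
Nf = 364800 cycles


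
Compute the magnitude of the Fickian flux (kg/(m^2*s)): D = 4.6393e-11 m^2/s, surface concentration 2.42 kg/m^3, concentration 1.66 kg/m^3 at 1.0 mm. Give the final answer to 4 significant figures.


J = -D * (dC/dx) = D * (C1 - C2) / dx
J = 4.6393e-11 * (2.42 - 1.66) / 1e-03
J = 3.526e-08 kg/(m^2*s)


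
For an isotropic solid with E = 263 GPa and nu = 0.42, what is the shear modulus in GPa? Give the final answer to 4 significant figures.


G = E / (2*(1+nu))
G = 263 / (2*(1+0.42))
G = 92.61 GPa


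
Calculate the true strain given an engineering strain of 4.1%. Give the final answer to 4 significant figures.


epsilon_true = ln(1 + epsilon_eng)
epsilon_true = ln(1 + 0.041)
epsilon_true = 0.04018


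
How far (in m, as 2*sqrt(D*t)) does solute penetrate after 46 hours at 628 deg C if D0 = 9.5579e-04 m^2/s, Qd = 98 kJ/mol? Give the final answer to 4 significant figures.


Step 1: D = D0 * exp(-Qd/(R*T))
T = 901.15 K
D = 9.5579e-04 * exp(-98e3 / (8.314 * 901.15)) = 1.99363e-09 m^2/s
Step 2: L = 2*sqrt(D*t)
t = 46 h = 165600 s
L = 2*sqrt(1.99363e-09 * 165600) = 0.03634 m


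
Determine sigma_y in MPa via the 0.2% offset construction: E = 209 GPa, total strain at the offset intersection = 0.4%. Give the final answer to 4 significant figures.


Offset strain = 0.002
Elastic strain at yield = total_strain - offset = 4e-03 - 0.002 = 2e-03
sigma_y = E * elastic_strain = 209000 * 2e-03
sigma_y = 418 MPa


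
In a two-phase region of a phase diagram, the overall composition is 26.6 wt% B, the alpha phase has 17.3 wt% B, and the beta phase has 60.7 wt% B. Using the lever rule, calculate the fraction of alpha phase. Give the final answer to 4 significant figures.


f_alpha = (C_beta - C0) / (C_beta - C_alpha)
f_alpha = (60.7 - 26.6) / (60.7 - 17.3)
f_alpha = 0.7857


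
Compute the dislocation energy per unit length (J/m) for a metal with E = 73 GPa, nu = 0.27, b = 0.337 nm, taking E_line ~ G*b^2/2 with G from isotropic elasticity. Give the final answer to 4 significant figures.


Step 1: G = E / (2*(1+nu))
G = 73 / (2*(1+0.27)) = 28.7402 GPa = 2.87402e+10 Pa
Step 2: E_line = G*b^2/2
b = 0.337 nm = 3.37e-10 m
E_line = 0.5 * 2.87402e+10 * (3.37e-10)^2 = 1.632e-09 J/m


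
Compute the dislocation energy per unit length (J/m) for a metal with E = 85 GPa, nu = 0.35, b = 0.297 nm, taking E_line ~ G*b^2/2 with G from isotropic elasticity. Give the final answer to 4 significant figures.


Step 1: G = E / (2*(1+nu))
G = 85 / (2*(1+0.35)) = 31.4815 GPa = 3.14815e+10 Pa
Step 2: E_line = G*b^2/2
b = 0.297 nm = 2.97e-10 m
E_line = 0.5 * 3.14815e+10 * (2.97e-10)^2 = 1.388e-09 J/m


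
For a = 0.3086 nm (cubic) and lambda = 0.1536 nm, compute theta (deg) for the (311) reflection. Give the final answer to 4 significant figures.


d = a / sqrt(h^2+k^2+l^2)
d = 0.3086 / sqrt(11) = 0.0930464 nm
lambda = 2*d*sin(theta)  =>  sin(theta) = lambda / (2*d)
sin(theta) = 0.1536 / (2 * 0.0930464) = 0.825395
theta = 55.63 deg


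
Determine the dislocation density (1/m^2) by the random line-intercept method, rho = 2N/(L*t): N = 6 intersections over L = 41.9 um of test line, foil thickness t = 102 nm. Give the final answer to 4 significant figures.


rho = 2N / (L * t)
L = 41.9 um = 4.19e-05 m, t = 102 nm = 1.02e-07 m
rho = 2 * 6 / (4.19e-05 * 1.02e-07)
rho = 2.808e+12 1/m^2


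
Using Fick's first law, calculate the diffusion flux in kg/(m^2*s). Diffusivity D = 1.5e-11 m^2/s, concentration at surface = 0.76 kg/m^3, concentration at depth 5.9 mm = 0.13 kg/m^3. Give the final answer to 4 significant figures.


J = -D * (dC/dx) = D * (C1 - C2) / dx
J = 1.5e-11 * (0.76 - 0.13) / 5.9e-03
J = 1.602e-09 kg/(m^2*s)


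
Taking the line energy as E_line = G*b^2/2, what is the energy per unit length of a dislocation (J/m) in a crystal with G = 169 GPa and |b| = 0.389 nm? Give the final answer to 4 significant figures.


E = G*b^2/2
b = 0.389 nm = 3.89e-10 m
G = 169 GPa = 1.69e+11 Pa
E = 0.5 * 1.69e+11 * (3.89e-10)^2
E = 1.279e-08 J/m


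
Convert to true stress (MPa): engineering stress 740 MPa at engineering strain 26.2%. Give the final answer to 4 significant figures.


sigma_true = sigma_eng * (1 + epsilon_eng)
sigma_true = 740 * (1 + 0.262)
sigma_true = 933.9 MPa


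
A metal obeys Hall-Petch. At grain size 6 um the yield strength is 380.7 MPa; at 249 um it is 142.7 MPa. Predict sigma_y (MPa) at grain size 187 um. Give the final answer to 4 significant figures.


sigma_y = sigma0 + k / sqrt(d)
1/sqrt(d1) = 1/sqrt(6e-06) = 408.248;  1/sqrt(d2) = 63.3724
k = (sigma1 - sigma2) / (1/sqrt(d1) - 1/sqrt(d2)) = (380.7 - 142.7) / (408.248 - 63.3724) = 0.690103 MPa*m^0.5
sigma0 = sigma1 - k/sqrt(d1) = 380.7 - 0.690103*408.248 = 98.9665 MPa
sigma_y(d3) = 98.9665 + 0.690103 / sqrt(1.87e-04) = 149.4 MPa


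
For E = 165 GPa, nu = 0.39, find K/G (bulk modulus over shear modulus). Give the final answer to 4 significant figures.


G = E / (2*(1+nu))
G = 165 / (2*(1+0.39)) = 59.3525 GPa
K = E / (3*(1-2*nu))
K = 165 / (3*(1-2*0.39)) = 250 GPa
K/G = 250 / 59.3525 = 4.212


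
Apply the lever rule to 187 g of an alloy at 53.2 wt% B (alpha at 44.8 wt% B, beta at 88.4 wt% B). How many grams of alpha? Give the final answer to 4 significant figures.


f_alpha = (C_beta - C0) / (C_beta - C_alpha)
f_alpha = (88.4 - 53.2) / (88.4 - 44.8) = 0.807339
m_alpha = f_alpha * m_total = 0.807339 * 187 = 151 g


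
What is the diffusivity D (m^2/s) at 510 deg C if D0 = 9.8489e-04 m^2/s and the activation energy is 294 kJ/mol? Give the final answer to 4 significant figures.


D = D0 * exp(-Qd / (R*T))
T = 783.15 K
D = 9.8489e-04 * exp(-294e3 / (8.314 * 783.15))
D = 2.418e-23 m^2/s


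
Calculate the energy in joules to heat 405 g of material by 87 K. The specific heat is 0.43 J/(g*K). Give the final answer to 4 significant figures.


Q = m * cp * dT
Q = 405 * 0.43 * 87
Q = 15150 J


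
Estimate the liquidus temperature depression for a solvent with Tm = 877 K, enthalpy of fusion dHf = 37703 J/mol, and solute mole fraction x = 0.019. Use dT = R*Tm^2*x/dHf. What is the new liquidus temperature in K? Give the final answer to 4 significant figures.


dT = R*Tm^2*x / dHf
dT = 8.314 * 877^2 * 0.019 / 37703
dT = 3.22246 K
T_new = 877 - 3.22246 = 873.8 K


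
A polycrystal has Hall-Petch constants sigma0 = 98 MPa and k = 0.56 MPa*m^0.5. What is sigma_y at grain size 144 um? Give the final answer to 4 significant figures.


sigma_y = sigma0 + k / sqrt(d)
d = 144 um = 1.44e-04 m
sigma_y = 98 + 0.56 / sqrt(1.44e-04)
sigma_y = 144.7 MPa


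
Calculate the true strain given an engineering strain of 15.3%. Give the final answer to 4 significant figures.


epsilon_true = ln(1 + epsilon_eng)
epsilon_true = ln(1 + 0.153)
epsilon_true = 0.1424


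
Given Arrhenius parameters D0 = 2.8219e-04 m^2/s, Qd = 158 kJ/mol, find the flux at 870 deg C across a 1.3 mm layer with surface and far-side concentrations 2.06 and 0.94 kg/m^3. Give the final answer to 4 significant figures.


Step 1: D = D0 * exp(-Qd/(R*T))
T = 870 + 273.15 = 1143.15 K
D = 2.8219e-04 * exp(-158e3 / (8.314 * 1143.15)) = 1.70095e-11 m^2/s
Step 2: J = D * (C1 - C2) / dx
J = 1.70095e-11 * (2.06 - 0.94) / 1.3e-03
J = 1.465e-08 kg/(m^2*s)


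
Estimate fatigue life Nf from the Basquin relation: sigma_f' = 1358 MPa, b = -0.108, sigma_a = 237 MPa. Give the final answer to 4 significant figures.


sigma_a = sigma_f' * (2*Nf)^b
2*Nf = (sigma_a / sigma_f')^(1/b)
2*Nf = (237 / 1358)^(1/-0.108)
2*Nf = 1.04694e+07
Nf = 5.235e+06 cycles


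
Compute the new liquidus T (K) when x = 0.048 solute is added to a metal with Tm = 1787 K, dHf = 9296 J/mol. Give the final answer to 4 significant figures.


dT = R*Tm^2*x / dHf
dT = 8.314 * 1787^2 * 0.048 / 9296
dT = 137.09 K
T_new = 1787 - 137.09 = 1650 K


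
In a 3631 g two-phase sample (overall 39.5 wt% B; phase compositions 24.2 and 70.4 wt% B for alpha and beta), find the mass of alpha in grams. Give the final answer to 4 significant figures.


f_alpha = (C_beta - C0) / (C_beta - C_alpha)
f_alpha = (70.4 - 39.5) / (70.4 - 24.2) = 0.668831
m_alpha = f_alpha * m_total = 0.668831 * 3631 = 2429 g


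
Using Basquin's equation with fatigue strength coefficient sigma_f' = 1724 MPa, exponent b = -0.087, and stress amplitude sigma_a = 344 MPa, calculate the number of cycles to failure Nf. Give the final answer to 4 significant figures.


sigma_a = sigma_f' * (2*Nf)^b
2*Nf = (sigma_a / sigma_f')^(1/b)
2*Nf = (344 / 1724)^(1/-0.087)
2*Nf = 1.11105e+08
Nf = 5.555e+07 cycles


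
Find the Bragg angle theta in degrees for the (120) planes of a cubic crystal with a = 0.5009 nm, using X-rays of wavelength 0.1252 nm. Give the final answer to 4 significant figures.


d = a / sqrt(h^2+k^2+l^2)
d = 0.5009 / sqrt(5) = 0.224009 nm
lambda = 2*d*sin(theta)  =>  sin(theta) = lambda / (2*d)
sin(theta) = 0.1252 / (2 * 0.224009) = 0.279453
theta = 16.23 deg


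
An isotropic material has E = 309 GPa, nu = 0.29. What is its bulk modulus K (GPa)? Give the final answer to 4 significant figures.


K = E / (3*(1-2*nu))
K = 309 / (3*(1-2*0.29))
K = 245.2 GPa


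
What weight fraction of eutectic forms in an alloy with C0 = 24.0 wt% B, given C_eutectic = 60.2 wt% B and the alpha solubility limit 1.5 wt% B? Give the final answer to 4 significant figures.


f_primary = (C_e - C0) / (C_e - C_alpha_max)
f_primary = (60.2 - 24.0) / (60.2 - 1.5)
f_primary = 0.616695
f_eutectic = 1 - 0.616695 = 0.3833


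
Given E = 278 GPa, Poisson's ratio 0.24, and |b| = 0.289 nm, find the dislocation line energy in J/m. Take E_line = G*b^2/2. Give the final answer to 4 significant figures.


Step 1: G = E / (2*(1+nu))
G = 278 / (2*(1+0.24)) = 112.097 GPa = 1.12097e+11 Pa
Step 2: E_line = G*b^2/2
b = 0.289 nm = 2.89e-10 m
E_line = 0.5 * 1.12097e+11 * (2.89e-10)^2 = 4.681e-09 J/m


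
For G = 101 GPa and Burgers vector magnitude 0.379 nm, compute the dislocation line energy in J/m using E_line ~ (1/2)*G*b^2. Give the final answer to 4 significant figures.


E = G*b^2/2
b = 0.379 nm = 3.79e-10 m
G = 101 GPa = 1.01e+11 Pa
E = 0.5 * 1.01e+11 * (3.79e-10)^2
E = 7.254e-09 J/m


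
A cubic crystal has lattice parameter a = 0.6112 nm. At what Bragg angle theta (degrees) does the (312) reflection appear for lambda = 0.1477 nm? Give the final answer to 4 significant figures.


d = a / sqrt(h^2+k^2+l^2)
d = 0.6112 / sqrt(14) = 0.16335 nm
lambda = 2*d*sin(theta)  =>  sin(theta) = lambda / (2*d)
sin(theta) = 0.1477 / (2 * 0.16335) = 0.452097
theta = 26.88 deg


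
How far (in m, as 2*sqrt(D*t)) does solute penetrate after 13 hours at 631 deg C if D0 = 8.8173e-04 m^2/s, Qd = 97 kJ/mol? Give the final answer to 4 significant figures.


Step 1: D = D0 * exp(-Qd/(R*T))
T = 904.15 K
D = 8.8173e-04 * exp(-97e3 / (8.314 * 904.15)) = 2.19402e-09 m^2/s
Step 2: L = 2*sqrt(D*t)
t = 13 h = 46800 s
L = 2*sqrt(2.19402e-09 * 46800) = 0.02027 m


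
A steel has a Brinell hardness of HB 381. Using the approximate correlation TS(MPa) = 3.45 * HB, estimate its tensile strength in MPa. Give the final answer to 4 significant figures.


TS (MPa) = 3.45 * HB
TS = 3.45 * 381
TS = 1314 MPa


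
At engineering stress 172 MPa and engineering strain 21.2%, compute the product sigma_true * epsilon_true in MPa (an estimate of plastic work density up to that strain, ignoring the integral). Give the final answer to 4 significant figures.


sigma_true = sigma_eng * (1 + epsilon_eng)
sigma_true = 172 * (1 + 0.212) = 208.464 MPa
epsilon_true = ln(1 + epsilon_eng)
epsilon_true = ln(1 + 0.212) = 0.192272
sigma_true * epsilon_true = 208.464 * 0.192272 = 40.08 MPa


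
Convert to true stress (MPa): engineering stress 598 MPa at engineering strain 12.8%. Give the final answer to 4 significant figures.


sigma_true = sigma_eng * (1 + epsilon_eng)
sigma_true = 598 * (1 + 0.128)
sigma_true = 674.5 MPa


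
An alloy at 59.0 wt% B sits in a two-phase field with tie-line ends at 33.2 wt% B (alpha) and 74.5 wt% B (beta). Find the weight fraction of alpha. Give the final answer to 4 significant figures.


f_alpha = (C_beta - C0) / (C_beta - C_alpha)
f_alpha = (74.5 - 59.0) / (74.5 - 33.2)
f_alpha = 0.3753


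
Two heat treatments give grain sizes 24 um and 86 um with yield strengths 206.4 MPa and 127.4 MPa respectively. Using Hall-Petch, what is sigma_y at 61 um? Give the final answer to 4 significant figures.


sigma_y = sigma0 + k / sqrt(d)
1/sqrt(d1) = 1/sqrt(2.4e-05) = 204.124;  1/sqrt(d2) = 107.833
k = (sigma1 - sigma2) / (1/sqrt(d1) - 1/sqrt(d2)) = (206.4 - 127.4) / (204.124 - 107.833) = 0.820427 MPa*m^0.5
sigma0 = sigma1 - k/sqrt(d1) = 206.4 - 0.820427*204.124 = 38.9311 MPa
sigma_y(d3) = 38.9311 + 0.820427 / sqrt(6.1e-05) = 144 MPa


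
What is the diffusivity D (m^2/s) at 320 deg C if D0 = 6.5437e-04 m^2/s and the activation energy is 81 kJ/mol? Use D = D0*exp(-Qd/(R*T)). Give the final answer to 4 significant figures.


D = D0 * exp(-Qd / (R*T))
T = 593.15 K
D = 6.5437e-04 * exp(-81e3 / (8.314 * 593.15))
D = 4.813e-11 m^2/s


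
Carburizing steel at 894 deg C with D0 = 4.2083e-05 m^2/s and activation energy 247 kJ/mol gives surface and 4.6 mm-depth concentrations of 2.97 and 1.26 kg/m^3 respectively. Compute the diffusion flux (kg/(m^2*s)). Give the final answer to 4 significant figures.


Step 1: D = D0 * exp(-Qd/(R*T))
T = 894 + 273.15 = 1167.15 K
D = 4.2083e-05 * exp(-247e3 / (8.314 * 1167.15)) = 3.7108e-16 m^2/s
Step 2: J = D * (C1 - C2) / dx
J = 3.7108e-16 * (2.97 - 1.26) / 4.6e-03
J = 1.379e-13 kg/(m^2*s)


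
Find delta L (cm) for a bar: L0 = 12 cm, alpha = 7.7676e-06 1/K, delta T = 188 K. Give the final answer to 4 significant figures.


dL = L0 * alpha * dT
dL = 12 * 7.7676e-06 * 188
dL = 0.01752 cm


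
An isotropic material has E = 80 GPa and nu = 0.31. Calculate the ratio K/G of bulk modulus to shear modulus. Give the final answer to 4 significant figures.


G = E / (2*(1+nu))
G = 80 / (2*(1+0.31)) = 30.5344 GPa
K = E / (3*(1-2*nu))
K = 80 / (3*(1-2*0.31)) = 70.1754 GPa
K/G = 70.1754 / 30.5344 = 2.298


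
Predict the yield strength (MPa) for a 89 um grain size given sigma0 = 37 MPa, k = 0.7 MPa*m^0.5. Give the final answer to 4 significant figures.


sigma_y = sigma0 + k / sqrt(d)
d = 89 um = 8.9e-05 m
sigma_y = 37 + 0.7 / sqrt(8.9e-05)
sigma_y = 111.2 MPa


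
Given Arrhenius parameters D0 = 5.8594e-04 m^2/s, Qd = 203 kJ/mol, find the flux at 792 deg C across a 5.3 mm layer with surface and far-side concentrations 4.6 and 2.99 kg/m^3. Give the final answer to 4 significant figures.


Step 1: D = D0 * exp(-Qd/(R*T))
T = 792 + 273.15 = 1065.15 K
D = 5.8594e-04 * exp(-203e3 / (8.314 * 1065.15)) = 6.49283e-14 m^2/s
Step 2: J = D * (C1 - C2) / dx
J = 6.49283e-14 * (4.6 - 2.99) / 5.3e-03
J = 1.972e-11 kg/(m^2*s)


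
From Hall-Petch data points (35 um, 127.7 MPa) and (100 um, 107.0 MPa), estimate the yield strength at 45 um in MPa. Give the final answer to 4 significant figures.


sigma_y = sigma0 + k / sqrt(d)
1/sqrt(d1) = 1/sqrt(3.5e-05) = 169.031;  1/sqrt(d2) = 100
k = (sigma1 - sigma2) / (1/sqrt(d1) - 1/sqrt(d2)) = (127.7 - 107.0) / (169.031 - 100) = 0.299866 MPa*m^0.5
sigma0 = sigma1 - k/sqrt(d1) = 127.7 - 0.299866*169.031 = 77.0134 MPa
sigma_y(d3) = 77.0134 + 0.299866 / sqrt(4.5e-05) = 121.7 MPa


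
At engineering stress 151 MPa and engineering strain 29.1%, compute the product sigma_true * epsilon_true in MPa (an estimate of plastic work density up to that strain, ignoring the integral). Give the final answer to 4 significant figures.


sigma_true = sigma_eng * (1 + epsilon_eng)
sigma_true = 151 * (1 + 0.291) = 194.941 MPa
epsilon_true = ln(1 + epsilon_eng)
epsilon_true = ln(1 + 0.291) = 0.255417
sigma_true * epsilon_true = 194.941 * 0.255417 = 49.79 MPa


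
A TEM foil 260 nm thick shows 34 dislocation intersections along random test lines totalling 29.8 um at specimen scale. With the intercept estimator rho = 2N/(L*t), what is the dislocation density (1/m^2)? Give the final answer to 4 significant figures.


rho = 2N / (L * t)
L = 29.8 um = 2.98e-05 m, t = 260 nm = 2.6e-07 m
rho = 2 * 34 / (2.98e-05 * 2.6e-07)
rho = 8.776e+12 1/m^2


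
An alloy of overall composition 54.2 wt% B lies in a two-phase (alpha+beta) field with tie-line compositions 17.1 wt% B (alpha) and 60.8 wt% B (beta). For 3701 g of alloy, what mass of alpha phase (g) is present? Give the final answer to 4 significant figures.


f_alpha = (C_beta - C0) / (C_beta - C_alpha)
f_alpha = (60.8 - 54.2) / (60.8 - 17.1) = 0.15103
m_alpha = f_alpha * m_total = 0.15103 * 3701 = 559 g


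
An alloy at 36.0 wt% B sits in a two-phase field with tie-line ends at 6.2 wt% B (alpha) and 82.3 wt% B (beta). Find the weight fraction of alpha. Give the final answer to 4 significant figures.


f_alpha = (C_beta - C0) / (C_beta - C_alpha)
f_alpha = (82.3 - 36.0) / (82.3 - 6.2)
f_alpha = 0.6084
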